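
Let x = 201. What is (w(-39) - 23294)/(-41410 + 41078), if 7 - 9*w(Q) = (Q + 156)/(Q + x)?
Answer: 3773515/53784 ≈ 70.161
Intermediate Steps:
w(Q) = 7/9 - (156 + Q)/(9*(201 + Q)) (w(Q) = 7/9 - (Q + 156)/(9*(Q + 201)) = 7/9 - (156 + Q)/(9*(201 + Q)))
(w(-39) - 23294)/(-41410 + 41078) = ((417 + 2*(-39))/(3*(201 - 39)) - 23294)/(-41410 + 41078) = ((⅓)*(417 - 78)/162 - 23294)/(-332) = ((⅓)*(1/162)*339 - 23294)*(-1/332) = (113/162 - 23294)*(-1/332) = -3773515/162*(-1/332) = 3773515/53784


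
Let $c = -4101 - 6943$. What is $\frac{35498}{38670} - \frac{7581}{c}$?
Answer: $\frac{342598591}{213535740} \approx 1.6044$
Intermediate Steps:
$c = -11044$
$\frac{35498}{38670} - \frac{7581}{c} = \frac{35498}{38670} - \frac{7581}{-11044} = 35498 \cdot \frac{1}{38670} - - \frac{7581}{11044} = \frac{17749}{19335} + \frac{7581}{11044} = \frac{342598591}{213535740}$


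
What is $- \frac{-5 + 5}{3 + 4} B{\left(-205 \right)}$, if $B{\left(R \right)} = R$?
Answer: $0$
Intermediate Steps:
$- \frac{-5 + 5}{3 + 4} B{\left(-205 \right)} = - \frac{-5 + 5}{3 + 4} \left(-205\right) = - \frac{0}{7} \left(-205\right) = - 0 \cdot \frac{1}{7} \left(-205\right) = - 0 \left(-205\right) = \left(-1\right) 0 = 0$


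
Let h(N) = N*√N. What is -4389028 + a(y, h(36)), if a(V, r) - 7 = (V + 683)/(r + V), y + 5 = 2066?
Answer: -9993798073/2277 ≈ -4.3890e+6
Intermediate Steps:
y = 2061 (y = -5 + 2066 = 2061)
h(N) = N^(3/2)
a(V, r) = 7 + (683 + V)/(V + r) (a(V, r) = 7 + (V + 683)/(r + V) = 7 + (683 + V)/(V + r))
-4389028 + a(y, h(36)) = -4389028 + (683 + 7*36^(3/2) + 8*2061)/(2061 + 36^(3/2)) = -4389028 + (683 + 7*216 + 16488)/(2061 + 216) = -4389028 + (683 + 1512 + 16488)/2277 = -4389028 + (1/2277)*18683 = -4389028 + 18683/2277 = -9993798073/2277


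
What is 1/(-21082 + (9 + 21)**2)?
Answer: -1/20182 ≈ -4.9549e-5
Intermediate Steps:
1/(-21082 + (9 + 21)**2) = 1/(-21082 + 30**2) = 1/(-21082 + 900) = 1/(-20182) = -1/20182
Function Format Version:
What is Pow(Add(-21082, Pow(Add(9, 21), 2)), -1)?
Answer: Rational(-1, 20182) ≈ -4.9549e-5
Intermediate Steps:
Pow(Add(-21082, Pow(Add(9, 21), 2)), -1) = Pow(Add(-21082, Pow(30, 2)), -1) = Pow(Add(-21082, 900), -1) = Pow(-20182, -1) = Rational(-1, 20182)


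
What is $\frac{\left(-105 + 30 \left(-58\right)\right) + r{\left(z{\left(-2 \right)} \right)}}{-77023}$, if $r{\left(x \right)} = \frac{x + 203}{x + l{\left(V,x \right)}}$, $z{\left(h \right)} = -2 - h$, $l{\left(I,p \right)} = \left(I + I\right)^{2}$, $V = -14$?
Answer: $\frac{206611}{8626576} \approx 0.023951$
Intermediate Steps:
$l{\left(I,p \right)} = 4 I^{2}$ ($l{\left(I,p \right)} = \left(2 I\right)^{2} = 4 I^{2}$)
$r{\left(x \right)} = \frac{203 + x}{784 + x}$ ($r{\left(x \right)} = \frac{x + 203}{x + 4 \left(-14\right)^{2}} = \frac{203 + x}{x + 4 \cdot 196} = \frac{203 + x}{x + 784} = \frac{203 + x}{784 + x}$)
$\frac{\left(-105 + 30 \left(-58\right)\right) + r{\left(z{\left(-2 \right)} \right)}}{-77023} = \frac{\left(-105 + 30 \left(-58\right)\right) + \frac{203 - 0}{784 - 0}}{-77023} = \left(\left(-105 - 1740\right) + \frac{203 + \left(-2 + 2\right)}{784 + \left(-2 + 2\right)}\right) \left(- \frac{1}{77023}\right) = \left(-1845 + \frac{203 + 0}{784 + 0}\right) \left(- \frac{1}{77023}\right) = \left(-1845 + \frac{1}{784} \cdot 203\right) \left(- \frac{1}{77023}\right) = \left(-1845 + \frac{29}{112}\right) \left(- \frac{1}{77023}\right) = \left(- \frac{206611}{112}\right) \left(- \frac{1}{77023}\right) = \frac{206611}{8626576}$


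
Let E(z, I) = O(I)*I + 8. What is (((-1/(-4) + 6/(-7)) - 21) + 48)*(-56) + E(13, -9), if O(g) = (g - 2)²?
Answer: -2559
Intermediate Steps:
O(g) = (-2 + g)²
E(z, I) = 8 + I*(-2 + I)² (E(z, I) = (-2 + I)²*I + 8 = I*(-2 + I)² + 8 = 8 + I*(-2 + I)²)
(((-1/(-4) + 6/(-7)) - 21) + 48)*(-56) + E(13, -9) = (((-1/(-4) + 6/(-7)) - 21) + 48)*(-56) + (8 - 9*(-2 - 9)²) = (((-1*(-¼) + 6*(-⅐)) - 21) + 48)*(-56) + (8 - 9*(-11)²) = (((¼ - 6/7) - 21) + 48)*(-56) + (8 - 9*121) = ((-17/28 - 21) + 48)*(-56) + (8 - 1089) = (-605/28 + 48)*(-56) - 1081 = (739/28)*(-56) - 1081 = -1478 - 1081 = -2559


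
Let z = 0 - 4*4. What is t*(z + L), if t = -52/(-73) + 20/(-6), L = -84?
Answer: 57400/219 ≈ 262.10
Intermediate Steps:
t = -574/219 (t = -52*(-1/73) + 20*(-⅙) = 52/73 - 10/3 = -574/219 ≈ -2.6210)
z = -16 (z = 0 - 16 = -16)
t*(z + L) = -574*(-16 - 84)/219 = -574/219*(-100) = 57400/219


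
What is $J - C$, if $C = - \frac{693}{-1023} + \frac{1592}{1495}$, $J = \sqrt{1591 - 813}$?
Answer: $- \frac{80747}{46345} + \sqrt{778} \approx 26.15$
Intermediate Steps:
$J = \sqrt{778} \approx 27.893$
$C = \frac{80747}{46345}$ ($C = \left(-693\right) \left(- \frac{1}{1023}\right) + 1592 \cdot \frac{1}{1495} = \frac{21}{31} + \frac{1592}{1495} = \frac{80747}{46345} \approx 1.7423$)
$J - C = \sqrt{778} - \frac{80747}{46345} = - \frac{80747}{46345} + \sqrt{778}$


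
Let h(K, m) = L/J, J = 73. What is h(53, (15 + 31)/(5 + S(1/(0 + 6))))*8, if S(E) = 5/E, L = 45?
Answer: 360/73 ≈ 4.9315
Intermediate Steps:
h(K, m) = 45/73
h(53, (15 + 31)/(5 + S(1/(0 + 6))))*8 = (45/73)*8 = 360/73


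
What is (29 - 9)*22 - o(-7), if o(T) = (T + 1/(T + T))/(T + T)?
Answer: 86141/196 ≈ 439.50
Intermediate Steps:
o(T) = (T + 1/(2*T))/(2*T) (o(T) = (T + 1/(2*T))/((2*T)) = (T + 1/(2*T))*(1/(2*T)) = (T + 1/(2*T))/(2*T))
(29 - 9)*22 - o(-7) = (29 - 9)*22 - (½ + (¼)/(-7)²) = 20*22 - (½ + (¼)*(1/49)) = 440 - (½ + 1/196) = 440 - 1*99/196 = 440 - 99/196 = 86141/196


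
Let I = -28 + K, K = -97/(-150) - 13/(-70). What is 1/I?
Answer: -525/14263 ≈ -0.036809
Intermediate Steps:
K = 437/525 (K = -97*(-1/150) - 13*(-1/70) = 97/150 + 13/70 = 437/525 ≈ 0.83238)
I = -14263/525 (I = -28 + 437/525 = -14263/525 ≈ -27.168)
1/I = 1/(-14263/525) = -525/14263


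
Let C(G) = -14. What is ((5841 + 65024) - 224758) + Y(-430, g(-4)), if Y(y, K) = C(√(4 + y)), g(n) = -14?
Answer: -153907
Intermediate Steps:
Y(y, K) = -14
((5841 + 65024) - 224758) + Y(-430, g(-4)) = ((5841 + 65024) - 224758) - 14 = (70865 - 224758) - 14 = -153893 - 14 = -153907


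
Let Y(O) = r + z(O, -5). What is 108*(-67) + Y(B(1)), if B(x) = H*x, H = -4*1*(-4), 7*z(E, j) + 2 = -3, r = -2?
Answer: -50671/7 ≈ -7238.7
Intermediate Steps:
z(E, j) = -5/7 (z(E, j) = -2/7 + (1/7)*(-3) = -2/7 - 3/7 = -5/7)
H = 16 (H = -4*(-4) = 16)
B(x) = 16*x
Y(O) = -19/7 (Y(O) = -2 - 5/7 = -19/7)
108*(-67) + Y(B(1)) = 108*(-67) - 19/7 = -7236 - 19/7 = -50671/7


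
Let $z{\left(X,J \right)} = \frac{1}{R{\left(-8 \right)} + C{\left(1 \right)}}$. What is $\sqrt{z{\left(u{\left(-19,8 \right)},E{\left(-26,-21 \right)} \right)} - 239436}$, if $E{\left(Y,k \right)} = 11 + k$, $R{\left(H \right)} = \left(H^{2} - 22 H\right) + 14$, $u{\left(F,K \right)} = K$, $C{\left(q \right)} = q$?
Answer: $\frac{i \sqrt{15569325645}}{255} \approx 489.32 i$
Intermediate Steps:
$R{\left(H \right)} = 14 + H^{2} - 22 H$
$z{\left(X,J \right)} = \frac{1}{255}$ ($z{\left(X,J \right)} = \frac{1}{\left(14 + \left(-8\right)^{2} - -176\right) + 1} = \frac{1}{\left(14 + 64 + 176\right) + 1} = \frac{1}{254 + 1} = \frac{1}{255}$)
$\sqrt{z{\left(u{\left(-19,8 \right)},E{\left(-26,-21 \right)} \right)} - 239436} = \sqrt{\frac{1}{255} - 239436} = \sqrt{- \frac{61056179}{255}} = \frac{i \sqrt{15569325645}}{255}$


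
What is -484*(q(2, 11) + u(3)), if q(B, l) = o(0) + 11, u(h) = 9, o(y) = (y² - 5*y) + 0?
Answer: -9680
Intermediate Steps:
o(y) = y² - 5*y
q(B, l) = 11 (q(B, l) = 0*(-5 + 0) + 11 = 0*(-5) + 11 = 0 + 11 = 11)
-484*(q(2, 11) + u(3)) = -484*(11 + 9) = -484*20 = -9680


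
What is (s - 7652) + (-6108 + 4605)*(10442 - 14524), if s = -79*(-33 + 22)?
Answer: 6128463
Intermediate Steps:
s = 869 (s = -79*(-11) = 869)
(s - 7652) + (-6108 + 4605)*(10442 - 14524) = (869 - 7652) + (-6108 + 4605)*(10442 - 14524) = -6783 - 1503*(-4082) = -6783 + 6135246 = 6128463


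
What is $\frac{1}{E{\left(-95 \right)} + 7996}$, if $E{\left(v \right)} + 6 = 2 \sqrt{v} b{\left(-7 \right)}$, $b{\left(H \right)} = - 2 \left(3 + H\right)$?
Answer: $\frac{799}{6386442} - \frac{4 i \sqrt{95}}{15966105} \approx 0.00012511 - 2.4419 \cdot 10^{-6} i$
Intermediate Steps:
$b{\left(H \right)} = -6 - 2 H$
$E{\left(v \right)} = -6 + 16 \sqrt{v}$ ($E{\left(v \right)} = -6 + 2 \sqrt{v} \left(-6 - -14\right) = -6 + 2 \sqrt{v} \left(-6 + 14\right) = -6 + 2 \sqrt{v} 8 = -6 + 16 \sqrt{v}$)
$\frac{1}{E{\left(-95 \right)} + 7996} = \frac{1}{\left(-6 + 16 \sqrt{-95}\right) + 7996} = \frac{1}{\left(-6 + 16 i \sqrt{95}\right) + 7996} = \frac{1}{7990 + 16 i \sqrt{95}}$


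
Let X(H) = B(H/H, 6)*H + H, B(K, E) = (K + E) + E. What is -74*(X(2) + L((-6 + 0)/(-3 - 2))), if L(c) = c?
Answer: -10804/5 ≈ -2160.8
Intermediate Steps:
B(K, E) = K + 2*E (B(K, E) = (E + K) + E = K + 2*E)
X(H) = 14*H (X(H) = (H/H + 2*6)*H + H = (1 + 12)*H + H = 13*H + H = 14*H)
-74*(X(2) + L((-6 + 0)/(-3 - 2))) = -74*(14*2 + (-6 + 0)/(-3 - 2)) = -74*(28 - 6/(-5)) = -74*(28 - 6*(-1/5)) = -74*(28 + 6/5) = -74*146/5 = -10804/5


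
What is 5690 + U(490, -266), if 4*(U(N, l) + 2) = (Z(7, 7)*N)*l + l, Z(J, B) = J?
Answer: -444947/2 ≈ -2.2247e+5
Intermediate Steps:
U(N, l) = -2 + l/4 + 7*N*l/4 (U(N, l) = -2 + ((7*N)*l + l)/4 = -2 + (7*N*l + l)/4 = -2 + (l + 7*N*l)/4 = -2 + (l/4 + 7*N*l/4) = -2 + l/4 + 7*N*l/4)
5690 + U(490, -266) = 5690 + (-2 + (¼)*(-266) + (7/4)*490*(-266)) = 5690 + (-2 - 133/2 - 228095) = 5690 - 456327/2 = -444947/2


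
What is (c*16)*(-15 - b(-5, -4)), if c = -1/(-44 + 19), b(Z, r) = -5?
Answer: -32/5 ≈ -6.4000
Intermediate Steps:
c = 1/25 (c = -1/(-25) = -1*(-1/25) = 1/25 ≈ 0.040000)
(c*16)*(-15 - b(-5, -4)) = ((1/25)*16)*(-15 - 1*(-5)) = 16*(-15 + 5)/25 = (16/25)*(-10) = -32/5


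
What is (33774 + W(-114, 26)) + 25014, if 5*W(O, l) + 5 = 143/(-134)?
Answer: 39387147/670 ≈ 58787.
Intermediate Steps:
W(O, l) = -813/670 (W(O, l) = -1 + (143/(-134))/5 = -1 + (143*(-1/134))/5 = -1 + (1/5)*(-143/134) = -1 - 143/670 = -813/670)
(33774 + W(-114, 26)) + 25014 = (33774 - 813/670) + 25014 = 22627767/670 + 25014 = 39387147/670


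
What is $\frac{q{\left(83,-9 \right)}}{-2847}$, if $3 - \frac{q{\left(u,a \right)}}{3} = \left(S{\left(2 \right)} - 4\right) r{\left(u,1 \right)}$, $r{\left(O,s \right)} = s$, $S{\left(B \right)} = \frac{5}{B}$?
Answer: $- \frac{9}{1898} \approx -0.0047418$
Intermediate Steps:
$q{\left(u,a \right)} = \frac{27}{2}$ ($q{\left(u,a \right)} = 9 - 3 \left(\frac{5}{2} - 4\right) 1 = 9 - 3 \left(\left(- \frac{3}{2}\right) 1\right) = 9 - - \frac{9}{2} = 9 + \frac{9}{2} = \frac{27}{2}$)
$\frac{q{\left(83,-9 \right)}}{-2847} = \frac{27}{2 \left(-2847\right)} = \frac{27}{2} \left(- \frac{1}{2847}\right) = - \frac{9}{1898}$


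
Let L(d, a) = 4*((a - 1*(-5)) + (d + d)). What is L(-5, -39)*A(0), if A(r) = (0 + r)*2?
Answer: 0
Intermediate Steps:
A(r) = 2*r (A(r) = r*2 = 2*r)
L(d, a) = 20 + 4*a + 8*d (L(d, a) = 4*((a + 5) + 2*d) = 4*((5 + a) + 2*d) = 4*(5 + a + 2*d) = 20 + 4*a + 8*d)
L(-5, -39)*A(0) = (20 + 4*(-39) + 8*(-5))*(2*0) = (20 - 156 - 40)*0 = -176*0 = 0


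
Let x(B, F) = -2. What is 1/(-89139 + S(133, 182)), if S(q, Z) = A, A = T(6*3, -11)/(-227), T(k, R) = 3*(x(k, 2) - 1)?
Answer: -227/20234544 ≈ -1.1218e-5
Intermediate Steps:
T(k, R) = -9 (T(k, R) = 3*(-2 - 1) = 3*(-3) = -9)
A = 9/227 (A = -9/(-227) = -9*(-1/227) = 9/227 ≈ 0.039648)
S(q, Z) = 9/227
1/(-89139 + S(133, 182)) = 1/(-89139 + 9/227) = 1/(-20234544/227) = -227/20234544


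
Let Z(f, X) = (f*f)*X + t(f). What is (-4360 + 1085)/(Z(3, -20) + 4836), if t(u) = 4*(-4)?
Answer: -655/928 ≈ -0.70582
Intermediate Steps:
t(u) = -16
Z(f, X) = -16 + X*f**2 (Z(f, X) = (f*f)*X - 16 = f**2*X - 16 = X*f**2 - 16 = -16 + X*f**2)
(-4360 + 1085)/(Z(3, -20) + 4836) = (-4360 + 1085)/((-16 - 20*3**2) + 4836) = -3275/((-16 - 20*9) + 4836) = -3275/((-16 - 180) + 4836) = -3275/(-196 + 4836) = -3275/4640 = -3275*1/4640 = -655/928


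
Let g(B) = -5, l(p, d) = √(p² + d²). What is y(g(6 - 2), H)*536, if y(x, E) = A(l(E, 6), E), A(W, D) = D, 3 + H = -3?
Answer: -3216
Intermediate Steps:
l(p, d) = √(d² + p²)
H = -6 (H = -3 - 3 = -6)
y(x, E) = E
y(g(6 - 2), H)*536 = -6*536 = -3216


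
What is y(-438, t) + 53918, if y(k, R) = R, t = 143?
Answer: 54061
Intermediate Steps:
y(-438, t) + 53918 = 143 + 53918 = 54061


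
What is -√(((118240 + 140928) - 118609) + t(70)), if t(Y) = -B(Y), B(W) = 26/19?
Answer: -√50741305/19 ≈ -374.91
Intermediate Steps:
B(W) = 26/19 (B(W) = 26*(1/19) = 26/19)
t(Y) = -26/19 (t(Y) = -1*26/19 = -26/19)
-√(((118240 + 140928) - 118609) + t(70)) = -√(((118240 + 140928) - 118609) - 26/19) = -√((259168 - 118609) - 26/19) = -√(140559 - 26/19) = -√(2670595/19) = -√50741305/19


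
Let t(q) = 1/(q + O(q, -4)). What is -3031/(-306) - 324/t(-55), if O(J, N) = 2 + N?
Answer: 5654239/306 ≈ 18478.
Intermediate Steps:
t(q) = 1/(-2 + q) (t(q) = 1/(q + (2 - 4)) = 1/(q - 2) = 1/(-2 + q))
-3031/(-306) - 324/t(-55) = -3031/(-306) - 324/(1/(-2 - 55)) = -3031*(-1/306) - 324/(1/(-57)) = 3031/306 - 324/(-1/57) = 3031/306 - 324*(-57) = 3031/306 + 18468 = 5654239/306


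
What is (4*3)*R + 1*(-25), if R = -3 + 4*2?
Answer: 35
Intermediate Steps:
R = 5 (R = -3 + 8 = 5)
(4*3)*R + 1*(-25) = (4*3)*5 + 1*(-25) = 12*5 - 25 = 60 - 25 = 35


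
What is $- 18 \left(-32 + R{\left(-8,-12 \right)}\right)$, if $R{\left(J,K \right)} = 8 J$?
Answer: $1728$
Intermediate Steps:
$- 18 \left(-32 + R{\left(-8,-12 \right)}\right) = - 18 \left(-32 + 8 \left(-8\right)\right) = - 18 \left(-32 - 64\right) = \left(-18\right) \left(-96\right) = 1728$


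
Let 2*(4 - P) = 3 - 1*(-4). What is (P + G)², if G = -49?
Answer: 9409/4 ≈ 2352.3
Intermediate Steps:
P = ½ (P = 4 - (3 - 1*(-4))/2 = 4 - (3 + 4)/2 = 4 - ½*7 = 4 - 7/2 = ½ ≈ 0.50000)
(P + G)² = (½ - 49)² = (-97/2)² = 9409/4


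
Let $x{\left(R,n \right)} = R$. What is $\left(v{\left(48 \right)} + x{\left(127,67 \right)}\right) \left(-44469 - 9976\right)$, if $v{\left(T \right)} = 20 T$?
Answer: $-59181715$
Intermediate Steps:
$\left(v{\left(48 \right)} + x{\left(127,67 \right)}\right) \left(-44469 - 9976\right) = \left(20 \cdot 48 + 127\right) \left(-44469 - 9976\right) = \left(960 + 127\right) \left(-54445\right) = 1087 \left(-54445\right) = -59181715$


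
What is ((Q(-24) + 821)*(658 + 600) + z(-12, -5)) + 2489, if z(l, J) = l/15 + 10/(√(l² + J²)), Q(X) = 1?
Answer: 67376723/65 ≈ 1.0366e+6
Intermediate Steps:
z(l, J) = 10/√(J² + l²) + l/15 (z(l, J) = l*(1/15) + 10/(√(J² + l²)) = l/15 + 10/√(J² + l²) = 10/√(J² + l²) + l/15)
((Q(-24) + 821)*(658 + 600) + z(-12, -5)) + 2489 = ((1 + 821)*(658 + 600) + (10/√((-5)² + (-12)²) + (1/15)*(-12))) + 2489 = (822*1258 + (10/√(25 + 144) - ⅘)) + 2489 = (1034076 + (10/√169 - ⅘)) + 2489 = (1034076 + (10*(1/13) - ⅘)) + 2489 = (1034076 + (10/13 - ⅘)) + 2489 = (1034076 - 2/65) + 2489 = 67214938/65 + 2489 = 67376723/65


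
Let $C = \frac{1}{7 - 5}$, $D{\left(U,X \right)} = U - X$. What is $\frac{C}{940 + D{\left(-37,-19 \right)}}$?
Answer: $\frac{1}{1844} \approx 0.0005423$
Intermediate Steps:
$C = \frac{1}{2} \approx 0.5$
$\frac{C}{940 + D{\left(-37,-19 \right)}} = \frac{1}{940 - 18} \cdot \frac{1}{2} = \frac{1}{922} \cdot \frac{1}{2} = \frac{1}{1844}$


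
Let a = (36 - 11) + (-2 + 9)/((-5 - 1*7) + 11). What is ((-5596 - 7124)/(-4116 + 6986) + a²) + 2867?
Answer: 914545/287 ≈ 3186.6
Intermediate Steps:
a = 18 (a = 25 + 7/((-5 - 7) + 11) = 25 + 7/(-12 + 11) = 25 + 7/(-1) = 25 + 7*(-1) = 25 - 7 = 18)
((-5596 - 7124)/(-4116 + 6986) + a²) + 2867 = ((-5596 - 7124)/(-4116 + 6986) + 18²) + 2867 = (-12720/2870 + 324) + 2867 = (-12720*1/2870 + 324) + 2867 = (-1272/287 + 324) + 2867 = 91716/287 + 2867 = 914545/287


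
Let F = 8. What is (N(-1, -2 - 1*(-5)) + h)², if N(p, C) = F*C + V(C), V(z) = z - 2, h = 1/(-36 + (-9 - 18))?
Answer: 2477476/3969 ≈ 624.21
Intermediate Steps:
h = -1/63 (h = 1/(-36 - 27) = 1/(-63) = -1/63 ≈ -0.015873)
V(z) = -2 + z
N(p, C) = -2 + 9*C (N(p, C) = 8*C + (-2 + C) = -2 + 9*C)
(N(-1, -2 - 1*(-5)) + h)² = ((-2 + 9*(-2 - 1*(-5))) - 1/63)² = ((-2 + 9*(-2 + 5)) - 1/63)² = ((-2 + 9*3) - 1/63)² = ((-2 + 27) - 1/63)² = (25 - 1/63)² = (1574/63)² = 2477476/3969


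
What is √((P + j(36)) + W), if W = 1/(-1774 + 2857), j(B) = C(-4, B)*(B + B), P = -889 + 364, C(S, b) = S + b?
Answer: 43*√3126/57 ≈ 42.178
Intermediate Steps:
P = -525
j(B) = 2*B*(-4 + B) (j(B) = (-4 + B)*(B + B) = (-4 + B)*(2*B) = 2*B*(-4 + B))
W = 1/1083 ≈ 0.00092336
√((P + j(36)) + W) = √((-525 + 2*36*(-4 + 36)) + 1/1083) = √((-525 + 2*36*32) + 1/1083) = √((-525 + 2304) + 1/1083) = √(1779 + 1/1083) = √(1926658/1083) = 43*√3126/57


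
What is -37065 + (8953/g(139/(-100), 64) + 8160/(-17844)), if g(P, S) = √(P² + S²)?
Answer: -55116335/1487 + 895300*√40979321/40979321 ≈ -36926.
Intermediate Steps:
-37065 + (8953/g(139/(-100), 64) + 8160/(-17844)) = -37065 + (8953/(√((139/(-100))² + 64²)) + 8160/(-17844)) = -37065 + (8953/(√((139*(-1/100))² + 4096)) + 8160*(-1/17844)) = -37065 + (8953/(√((-139/100)² + 4096)) - 680/1487) = -37065 + (8953/(√(19321/10000 + 4096)) - 680/1487) = -37065 + (8953/(√(40979321/10000)) - 680/1487) = -37065 + (8953/((√40979321/100)) - 680/1487) = -37065 + (8953*(100*√40979321/40979321) - 680/1487) = -37065 + (895300*√40979321/40979321 - 680/1487) = -37065 + (-680/1487 + 895300*√40979321/40979321) = -55116335/1487 + 895300*√40979321/40979321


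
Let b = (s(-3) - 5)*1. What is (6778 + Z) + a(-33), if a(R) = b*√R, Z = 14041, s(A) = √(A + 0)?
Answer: 20819 + I*√33*(-5 + I*√3) ≈ 20809.0 - 28.723*I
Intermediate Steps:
s(A) = √A
b = -5 + I*√3 (b = (√(-3) - 5)*1 = (I*√3 - 5)*1 = (-5 + I*√3)*1 = -5 + I*√3 ≈ -5.0 + 1.732*I)
a(R) = √R*(-5 + I*√3) (a(R) = (-5 + I*√3)*√R = √R*(-5 + I*√3))
(6778 + Z) + a(-33) = (6778 + 14041) + √(-33)*(-5 + I*√3) = 20819 + (I*√33)*(-5 + I*√3) = 20819 + I*√33*(-5 + I*√3)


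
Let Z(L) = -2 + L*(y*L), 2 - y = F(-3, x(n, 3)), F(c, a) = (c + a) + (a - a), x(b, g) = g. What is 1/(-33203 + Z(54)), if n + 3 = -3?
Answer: -1/27373 ≈ -3.6532e-5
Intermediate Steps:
n = -6 (n = -3 - 3 = -6)
F(c, a) = a + c (F(c, a) = (a + c) + 0 = a + c)
y = 2 (y = 2 - (3 - 3) = 2 - 1*0 = 2 + 0 = 2)
Z(L) = -2 + 2*L**2 (Z(L) = -2 + L*(2*L) = -2 + 2*L**2)
1/(-33203 + Z(54)) = 1/(-33203 + (-2 + 2*54**2)) = 1/(-33203 + (-2 + 2*2916)) = 1/(-33203 + (-2 + 5832)) = 1/(-33203 + 5830) = 1/(-27373) = -1/27373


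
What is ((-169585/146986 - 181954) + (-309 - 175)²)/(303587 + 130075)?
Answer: 7687492187/63742242732 ≈ 0.12060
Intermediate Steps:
((-169585/146986 - 181954) + (-309 - 175)²)/(303587 + 130075) = ((-169585*1/146986 - 181954) + (-484)²)/433662 = ((-169585/146986 - 181954) + 234256)*(1/433662) = (-26744860229/146986 + 234256)*(1/433662) = (7687492187/146986)*(1/433662) = 7687492187/63742242732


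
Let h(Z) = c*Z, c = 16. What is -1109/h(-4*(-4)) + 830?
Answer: 211371/256 ≈ 825.67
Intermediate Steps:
h(Z) = 16*Z
-1109/h(-4*(-4)) + 830 = -1109/(16*(-4*(-4))) + 830 = -1109/(16*16) + 830 = -1109/256 + 830 = 211371/256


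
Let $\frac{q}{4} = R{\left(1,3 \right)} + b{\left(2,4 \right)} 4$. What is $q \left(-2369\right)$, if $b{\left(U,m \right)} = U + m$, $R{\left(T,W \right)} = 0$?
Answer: $-227424$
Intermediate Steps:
$q = 96$ ($q = 4 \left(0 + \left(2 + 4\right) 4\right) = 4 \left(0 + 6 \cdot 4\right) = 4 \left(0 + 24\right) = 4 \cdot 24 = 96$)
$q \left(-2369\right) = 96 \left(-2369\right) = -227424$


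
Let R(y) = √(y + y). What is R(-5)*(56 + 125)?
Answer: 181*I*√10 ≈ 572.37*I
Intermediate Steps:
R(y) = √2*√y (R(y) = √(2*y) = √2*√y)
R(-5)*(56 + 125) = (√2*√(-5))*(56 + 125) = (√2*(I*√5))*181 = (I*√10)*181 = 181*I*√10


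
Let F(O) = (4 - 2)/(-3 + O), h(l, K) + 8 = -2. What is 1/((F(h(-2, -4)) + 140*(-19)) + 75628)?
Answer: 13/948582 ≈ 1.3705e-5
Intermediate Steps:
h(l, K) = -10 (h(l, K) = -8 - 2 = -10)
F(O) = 2/(-3 + O)
1/((F(h(-2, -4)) + 140*(-19)) + 75628) = 1/((2/(-3 - 10) + 140*(-19)) + 75628) = 1/((2/(-13) - 2660) + 75628) = 1/((2*(-1/13) - 2660) + 75628) = 1/((-2/13 - 2660) + 75628) = 1/(-34582/13 + 75628) = 1/(948582/13) = 13/948582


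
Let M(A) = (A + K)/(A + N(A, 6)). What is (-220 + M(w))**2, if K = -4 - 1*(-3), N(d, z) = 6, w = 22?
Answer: 769129/16 ≈ 48071.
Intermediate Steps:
K = -1 (K = -4 + 3 = -1)
M(A) = (-1 + A)/(6 + A) (M(A) = (A - 1)/(A + 6) = (-1 + A)/(6 + A))
(-220 + M(w))**2 = (-220 + (-1 + 22)/(6 + 22))**2 = (-220 + 21/28)**2 = (-220 + (1/28)*21)**2 = (-220 + 3/4)**2 = (-877/4)**2 = 769129/16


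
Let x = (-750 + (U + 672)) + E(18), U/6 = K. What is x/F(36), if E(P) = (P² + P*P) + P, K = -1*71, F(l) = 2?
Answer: 81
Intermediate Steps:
K = -71
U = -426 (U = 6*(-71) = -426)
E(P) = P + 2*P² (E(P) = (P² + P²) + P = 2*P² + P = P + 2*P²)
x = 162 (x = (-750 + (-426 + 672)) + 18*(1 + 2*18) = (-750 + 246) + 18*(1 + 36) = -504 + 18*37 = -504 + 666 = 162)
x/F(36) = 162/2 = 162*(½) = 81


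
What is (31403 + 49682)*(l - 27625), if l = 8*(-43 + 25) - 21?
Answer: -2253352150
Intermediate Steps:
l = -165 (l = 8*(-18) - 21 = -144 - 21 = -165)
(31403 + 49682)*(l - 27625) = (31403 + 49682)*(-165 - 27625) = 81085*(-27790) = -2253352150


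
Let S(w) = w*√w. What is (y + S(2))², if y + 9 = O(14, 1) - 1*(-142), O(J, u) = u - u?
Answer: 17697 + 532*√2 ≈ 18449.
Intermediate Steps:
O(J, u) = 0
S(w) = w^(3/2)
y = 133 (y = -9 + (0 - 1*(-142)) = -9 + (0 + 142) = -9 + 142 = 133)
(y + S(2))² = (133 + 2^(3/2))² = (133 + 2*√2)²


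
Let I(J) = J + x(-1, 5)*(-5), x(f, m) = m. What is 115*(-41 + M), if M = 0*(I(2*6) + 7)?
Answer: -4715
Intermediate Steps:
I(J) = -25 + J (I(J) = J + 5*(-5) = J - 25 = -25 + J)
M = 0 (M = 0*((-25 + 2*6) + 7) = 0*((-25 + 12) + 7) = 0*(-13 + 7) = 0*(-6) = 0)
115*(-41 + M) = 115*(-41 + 0) = 115*(-41) = -4715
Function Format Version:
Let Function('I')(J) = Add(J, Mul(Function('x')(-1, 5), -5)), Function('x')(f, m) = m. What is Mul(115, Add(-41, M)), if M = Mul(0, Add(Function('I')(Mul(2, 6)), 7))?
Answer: -4715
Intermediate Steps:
Function('I')(J) = Add(-25, J) (Function('I')(J) = Add(J, Mul(5, -5)) = Add(J, -25) = Add(-25, J))
M = 0 (M = Mul(0, Add(Add(-25, Mul(2, 6)), 7)) = Mul(0, Add(Add(-25, 12), 7)) = Mul(0, Add(-13, 7)) = Mul(0, -6) = 0)
Mul(115, Add(-41, M)) = Mul(115, Add(-41, 0)) = Mul(115, -41) = -4715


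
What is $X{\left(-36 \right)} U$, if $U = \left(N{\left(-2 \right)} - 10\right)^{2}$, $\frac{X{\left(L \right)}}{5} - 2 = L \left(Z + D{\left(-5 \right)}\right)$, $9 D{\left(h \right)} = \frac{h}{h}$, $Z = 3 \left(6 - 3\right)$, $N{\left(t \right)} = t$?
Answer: $-234720$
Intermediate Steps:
$Z = 9$ ($Z = 3 \cdot 3 = 9$)
$D{\left(h \right)} = \frac{1}{9}$ ($D{\left(h \right)} = \frac{h \frac{1}{h}}{9} = \frac{1}{9} \cdot 1 = \frac{1}{9}$)
$X{\left(L \right)} = 10 + \frac{410 L}{9}$ ($X{\left(L \right)} = 10 + 5 L \left(9 + \frac{1}{9}\right) = 10 + 5 L \frac{82}{9} = 10 + 5 \frac{82 L}{9} = 10 + \frac{410 L}{9}$)
$U = 144$ ($U = \left(-2 - 10\right)^{2} = \left(-12\right)^{2} = 144$)
$X{\left(-36 \right)} U = \left(10 + \frac{410}{9} \left(-36\right)\right) 144 = \left(10 - 1640\right) 144 = \left(-1630\right) 144 = -234720$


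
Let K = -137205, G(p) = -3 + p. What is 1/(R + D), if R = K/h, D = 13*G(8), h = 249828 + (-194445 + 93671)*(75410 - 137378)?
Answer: 138778068/9020571371 ≈ 0.015385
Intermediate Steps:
h = 6245013060 (h = 249828 - 100774*(-61968) = 249828 + 6244763232 = 6245013060)
D = 65 (D = 13*(-3 + 8) = 13*5 = 65)
R = -3049/138778068 (R = -137205/6245013060 = -137205*1/6245013060 = -3049/138778068 ≈ -2.1970e-5)
1/(R + D) = 1/(-3049/138778068 + 65) = 1/(9020571371/138778068) = 138778068/9020571371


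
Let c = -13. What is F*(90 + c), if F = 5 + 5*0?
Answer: 385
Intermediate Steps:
F = 5 (F = 5 + 0 = 5)
F*(90 + c) = 5*(90 - 13) = 5*77 = 385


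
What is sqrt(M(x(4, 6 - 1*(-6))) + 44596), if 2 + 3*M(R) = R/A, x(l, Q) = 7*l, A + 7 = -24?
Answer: sqrt(42855826)/31 ≈ 211.18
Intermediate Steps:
A = -31 (A = -7 - 24 = -31)
M(R) = -2/3 - R/93 (M(R) = -2/3 + (R/(-31))/3 = -2/3 + (R*(-1/31))/3 = -2/3 + (-R/31)/3 = -2/3 - R/93)
sqrt(M(x(4, 6 - 1*(-6))) + 44596) = sqrt((-2/3 - 7*4/93) + 44596) = sqrt((-2/3 - 1/93*28) + 44596) = sqrt((-2/3 - 28/93) + 44596) = sqrt(-30/31 + 44596) = sqrt(1382446/31) = sqrt(42855826)/31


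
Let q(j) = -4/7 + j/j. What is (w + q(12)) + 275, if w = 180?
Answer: 3188/7 ≈ 455.43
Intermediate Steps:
q(j) = 3/7 (q(j) = -4*⅐ + 1 = -4/7 + 1 = 3/7)
(w + q(12)) + 275 = (180 + 3/7) + 275 = 1263/7 + 275 = 3188/7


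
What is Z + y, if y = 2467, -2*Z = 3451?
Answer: 1483/2 ≈ 741.50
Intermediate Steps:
Z = -3451/2 (Z = -½*3451 = -3451/2 ≈ -1725.5)
Z + y = -3451/2 + 2467 = 1483/2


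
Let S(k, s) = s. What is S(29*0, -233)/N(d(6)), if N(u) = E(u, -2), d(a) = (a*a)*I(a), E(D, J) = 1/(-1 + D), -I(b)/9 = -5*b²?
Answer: -13588327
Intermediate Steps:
I(b) = 45*b² (I(b) = -(-45)*b² = 45*b²)
d(a) = 45*a⁴ (d(a) = (a*a)*(45*a²) = a²*(45*a²) = 45*a⁴)
N(u) = 1/(-1 + u)
S(29*0, -233)/N(d(6)) = -233/(1/(-1 + 45*6⁴)) = -233/(1/(-1 + 45*1296)) = -233/(1/(-1 + 58320)) = -233/(1/58319) = -233/1/58319 = -233*58319 = -13588327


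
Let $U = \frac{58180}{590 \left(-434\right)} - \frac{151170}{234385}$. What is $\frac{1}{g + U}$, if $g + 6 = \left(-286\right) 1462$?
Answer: $- \frac{600166231}{250952830948973} \approx -2.3915 \cdot 10^{-6}$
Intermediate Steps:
$U = - \frac{523451095}{600166231}$ ($U = \frac{58180}{-256060} - \frac{30234}{46877} = 58180 \left(- \frac{1}{256060}\right) - \frac{30234}{46877} = - \frac{2909}{12803} - \frac{30234}{46877} = - \frac{523451095}{600166231} \approx -0.87218$)
$g = -418138$ ($g = -6 - 418132 = -418138$)
$\frac{1}{g + U} = \frac{1}{-418138 - \frac{523451095}{600166231}} = \frac{1}{- \frac{250952830948973}{600166231}} = - \frac{600166231}{250952830948973}$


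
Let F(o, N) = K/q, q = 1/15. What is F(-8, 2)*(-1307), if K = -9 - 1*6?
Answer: 294075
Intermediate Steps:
q = 1/15 ≈ 0.066667
K = -15 (K = -9 - 6 = -15)
F(o, N) = -225 (F(o, N) = -15/1/15 = -15*15 = -225)
F(-8, 2)*(-1307) = -225*(-1307) = 294075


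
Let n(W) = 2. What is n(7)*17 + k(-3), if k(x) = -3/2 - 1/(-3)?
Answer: 197/6 ≈ 32.833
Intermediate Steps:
k(x) = -7/6 (k(x) = -3*½ - 1*(-⅓) = -3/2 + ⅓ = -7/6)
n(7)*17 + k(-3) = 2*17 - 7/6 = 34 - 7/6 = 197/6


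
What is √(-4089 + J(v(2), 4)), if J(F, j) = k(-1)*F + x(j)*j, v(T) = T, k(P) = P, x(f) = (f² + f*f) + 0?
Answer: I*√3963 ≈ 62.952*I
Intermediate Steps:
x(f) = 2*f² (x(f) = (f² + f²) + 0 = 2*f² + 0 = 2*f²)
J(F, j) = -F + 2*j³ (J(F, j) = -F + (2*j²)*j = -F + 2*j³)
√(-4089 + J(v(2), 4)) = √(-4089 + (-1*2 + 2*4³)) = √(-4089 + (-2 + 2*64)) = √(-4089 + (-2 + 128)) = √(-4089 + 126) = √(-3963) = I*√3963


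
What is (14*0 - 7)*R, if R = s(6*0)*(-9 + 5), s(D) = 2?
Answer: 56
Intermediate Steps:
R = -8 (R = 2*(-9 + 5) = 2*(-4) = -8)
(14*0 - 7)*R = (14*0 - 7)*(-8) = (0 - 7)*(-8) = -7*(-8) = 56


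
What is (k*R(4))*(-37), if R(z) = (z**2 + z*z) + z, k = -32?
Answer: 42624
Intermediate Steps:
R(z) = z + 2*z**2 (R(z) = (z**2 + z**2) + z = 2*z**2 + z = z + 2*z**2)
(k*R(4))*(-37) = -128*(1 + 2*4)*(-37) = -128*(1 + 8)*(-37) = -128*9*(-37) = -32*36*(-37) = -1152*(-37) = 42624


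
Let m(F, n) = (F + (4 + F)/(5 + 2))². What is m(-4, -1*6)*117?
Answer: 1872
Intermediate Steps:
m(F, n) = (4/7 + 8*F/7)² (m(F, n) = (F + (4 + F)/7)² = (F + (4 + F)*(⅐))² = (F + (4/7 + F/7))² = (4/7 + 8*F/7)²)
m(-4, -1*6)*117 = (16*(1 + 2*(-4))²/49)*117 = (16*(1 - 8)²/49)*117 = ((16/49)*(-7)²)*117 = ((16/49)*49)*117 = 16*117 = 1872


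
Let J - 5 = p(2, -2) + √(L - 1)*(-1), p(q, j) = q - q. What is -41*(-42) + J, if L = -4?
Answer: 1727 - I*√5 ≈ 1727.0 - 2.2361*I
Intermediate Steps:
p(q, j) = 0
J = 5 - I*√5 (J = 5 + (0 + √(-4 - 1)*(-1)) = 5 + (0 + √(-5)*(-1)) = 5 + (0 + (I*√5)*(-1)) = 5 + (0 - I*√5) = 5 - I*√5 ≈ 5.0 - 2.2361*I)
-41*(-42) + J = -41*(-42) + (5 - I*√5) = 1722 + (5 - I*√5) = 1727 - I*√5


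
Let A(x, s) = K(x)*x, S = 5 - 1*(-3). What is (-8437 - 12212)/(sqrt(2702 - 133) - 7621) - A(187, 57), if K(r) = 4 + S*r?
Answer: -5430153776657/19359024 + 6883*sqrt(2569)/19359024 ≈ -2.8050e+5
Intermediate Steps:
S = 8 (S = 5 + 3 = 8)
K(r) = 4 + 8*r
A(x, s) = x*(4 + 8*x) (A(x, s) = (4 + 8*x)*x = x*(4 + 8*x))
(-8437 - 12212)/(sqrt(2702 - 133) - 7621) - A(187, 57) = (-8437 - 12212)/(sqrt(2702 - 133) - 7621) - 4*187*(1 + 2*187) = -20649/(sqrt(2569) - 7621) - 4*187*(1 + 374) = -20649/(-7621 + sqrt(2569)) - 4*187*375 = -20649/(-7621 + sqrt(2569)) - 1*280500 = -20649/(-7621 + sqrt(2569)) - 280500 = -280500 - 20649/(-7621 + sqrt(2569))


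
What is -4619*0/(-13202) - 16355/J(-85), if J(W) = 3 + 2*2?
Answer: -16355/7 ≈ -2336.4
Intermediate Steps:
J(W) = 7 (J(W) = 3 + 4 = 7)
-4619*0/(-13202) - 16355/J(-85) = -4619*0/(-13202) - 16355/7 = 0*(-1/13202) - 16355*⅐ = 0 - 16355/7 = -16355/7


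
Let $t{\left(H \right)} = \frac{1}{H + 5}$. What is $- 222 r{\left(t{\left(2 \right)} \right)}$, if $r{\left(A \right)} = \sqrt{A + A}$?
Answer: $- \frac{222 \sqrt{14}}{7} \approx -118.66$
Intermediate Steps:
$t{\left(H \right)} = \frac{1}{5 + H}$
$r{\left(A \right)} = \sqrt{2} \sqrt{A}$ ($r{\left(A \right)} = \sqrt{2 A} = \sqrt{2} \sqrt{A}$)
$- 222 r{\left(t{\left(2 \right)} \right)} = - 222 \sqrt{2} \sqrt{\frac{1}{5 + 2}} = - 222 \sqrt{2} \sqrt{\frac{1}{7}} = - 222 \frac{\sqrt{2}}{\sqrt{7}} = - 222 \sqrt{2} \frac{\sqrt{7}}{7} = - 222 \frac{\sqrt{14}}{7} = - \frac{222 \sqrt{14}}{7}$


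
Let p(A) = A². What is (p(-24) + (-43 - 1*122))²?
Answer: 168921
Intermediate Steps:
(p(-24) + (-43 - 1*122))² = ((-24)² + (-43 - 1*122))² = (576 + (-43 - 122))² = (576 - 165)² = 411² = 168921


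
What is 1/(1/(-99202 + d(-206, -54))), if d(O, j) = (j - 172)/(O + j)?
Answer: -12896147/130 ≈ -99201.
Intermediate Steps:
d(O, j) = (-172 + j)/(O + j)
1/(1/(-99202 + d(-206, -54))) = 1/(1/(-99202 + (-172 - 54)/(-206 - 54))) = 1/(1/(-99202 - 226/(-260))) = 1/(1/(-99202 - 1/260*(-226))) = 1/(1/(-99202 + 113/130)) = 1/(1/(-12896147/130)) = 1/(-130/12896147) = -12896147/130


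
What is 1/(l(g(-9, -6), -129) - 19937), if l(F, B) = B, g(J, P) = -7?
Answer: -1/20066 ≈ -4.9836e-5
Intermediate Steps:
1/(l(g(-9, -6), -129) - 19937) = 1/(-129 - 19937) = 1/(-20066) = -1/20066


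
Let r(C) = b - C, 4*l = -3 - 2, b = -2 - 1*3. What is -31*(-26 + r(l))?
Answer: 3689/4 ≈ 922.25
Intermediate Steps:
b = -5 (b = -2 - 3 = -5)
l = -5/4 (l = (-3 - 2)/4 = (1/4)*(-5) = -5/4 ≈ -1.2500)
r(C) = -5 - C
-31*(-26 + r(l)) = -31*(-26 + (-5 - 1*(-5/4))) = -31*(-26 + (-5 + 5/4)) = -31*(-26 - 15/4) = -31*(-119/4) = 3689/4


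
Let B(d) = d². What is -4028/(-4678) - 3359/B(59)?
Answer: -845967/8142059 ≈ -0.10390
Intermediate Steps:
-4028/(-4678) - 3359/B(59) = -4028/(-4678) - 3359/(59²) = -4028*(-1/4678) - 3359/3481 = 2014/2339 - 3359*1/3481 = 2014/2339 - 3359/3481 = -845967/8142059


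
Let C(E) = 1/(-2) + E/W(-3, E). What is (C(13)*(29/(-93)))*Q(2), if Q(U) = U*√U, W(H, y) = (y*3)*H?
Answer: 319*√2/837 ≈ 0.53899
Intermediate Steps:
W(H, y) = 3*H*y (W(H, y) = (3*y)*H = 3*H*y)
C(E) = -11/18 (C(E) = 1/(-2) + E/((3*(-3)*E)) = 1*(-½) + E/((-9*E)) = -½ + E*(-1/(9*E)) = -½ - ⅑ = -11/18)
Q(U) = U^(3/2)
(C(13)*(29/(-93)))*Q(2) = (-319/(18*(-93)))*2^(3/2) = (-319*(-1)/(18*93))*(2*√2) = (-11/18*(-29/93))*(2*√2) = 319*(2*√2)/1674 = 319*√2/837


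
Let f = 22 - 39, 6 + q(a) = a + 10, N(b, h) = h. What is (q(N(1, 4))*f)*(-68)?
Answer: 9248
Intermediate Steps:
q(a) = 4 + a (q(a) = -6 + (a + 10) = -6 + (10 + a) = 4 + a)
f = -17
(q(N(1, 4))*f)*(-68) = ((4 + 4)*(-17))*(-68) = (8*(-17))*(-68) = -136*(-68) = 9248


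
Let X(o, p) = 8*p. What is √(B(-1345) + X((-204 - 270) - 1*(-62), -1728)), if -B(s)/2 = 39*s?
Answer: √91086 ≈ 301.80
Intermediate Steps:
B(s) = -78*s
√(B(-1345) + X((-204 - 270) - 1*(-62), -1728)) = √(-78*(-1345) + 8*(-1728)) = √(104910 - 13824) = √91086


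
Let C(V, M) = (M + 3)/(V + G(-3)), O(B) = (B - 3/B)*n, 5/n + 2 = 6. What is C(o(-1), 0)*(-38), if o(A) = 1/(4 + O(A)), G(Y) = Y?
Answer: 1482/37 ≈ 40.054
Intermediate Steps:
n = 5/4 (n = 5/(-2 + 6) = 5/4 ≈ 1.2500)
O(B) = -15/(4*B) + 5*B/4 (O(B) = (B - 3/B)*(5/4) = -15/(4*B) + 5*B/4)
o(A) = 1/(4 + 5*(-3 + A²)/(4*A))
C(V, M) = (3 + M)/(-3 + V) (C(V, M) = (M + 3)/(V - 3) = (3 + M)/(-3 + V))
C(o(-1), 0)*(-38) = ((3 + 0)/(-3 + 4*(-1)/(-15 + 5*(-1)² + 16*(-1))))*(-38) = (3/(-3 + 4*(-1)/(-15 + 5*1 - 16)))*(-38) = (3/(-3 + 4*(-1)/(-15 + 5 - 16)))*(-38) = (3/(-3 + 4*(-1)/(-26)))*(-38) = (3/(-3 + 4*(-1)*(-1/26)))*(-38) = (3/(-3 + 2/13))*(-38) = (3/(-37/13))*(-38) = -13/37*3*(-38) = -39/37*(-38) = 1482/37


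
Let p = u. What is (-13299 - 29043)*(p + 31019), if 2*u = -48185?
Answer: -293281863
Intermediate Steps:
u = -48185/2 (u = (½)*(-48185) = -48185/2 ≈ -24093.)
p = -48185/2 ≈ -24093.
(-13299 - 29043)*(p + 31019) = (-13299 - 29043)*(-48185/2 + 31019) = -42342*13853/2 = -293281863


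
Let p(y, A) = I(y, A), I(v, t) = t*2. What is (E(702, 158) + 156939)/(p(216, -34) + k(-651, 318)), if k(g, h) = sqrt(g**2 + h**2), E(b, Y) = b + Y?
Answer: 10730332/520301 + 2366985*sqrt(2333)/520301 ≈ 240.36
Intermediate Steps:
I(v, t) = 2*t
p(y, A) = 2*A
E(b, Y) = Y + b
(E(702, 158) + 156939)/(p(216, -34) + k(-651, 318)) = ((158 + 702) + 156939)/(2*(-34) + sqrt((-651)**2 + 318**2)) = (860 + 156939)/(-68 + sqrt(423801 + 101124)) = 157799/(-68 + sqrt(524925)) = 157799/(-68 + 15*sqrt(2333))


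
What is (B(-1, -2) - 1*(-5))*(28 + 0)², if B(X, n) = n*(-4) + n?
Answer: 8624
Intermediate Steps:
B(X, n) = -3*n (B(X, n) = -4*n + n = -3*n)
(B(-1, -2) - 1*(-5))*(28 + 0)² = (-3*(-2) - 1*(-5))*(28 + 0)² = (6 + 5)*28² = 11*784 = 8624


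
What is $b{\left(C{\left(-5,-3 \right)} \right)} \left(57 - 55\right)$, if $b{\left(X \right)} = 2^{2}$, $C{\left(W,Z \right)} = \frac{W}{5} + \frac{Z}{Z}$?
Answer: $8$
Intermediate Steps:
$C{\left(W,Z \right)} = 1 + \frac{W}{5}$ ($C{\left(W,Z \right)} = W \frac{1}{5} + 1 = \frac{W}{5} + 1 = 1 + \frac{W}{5}$)
$b{\left(X \right)} = 4$
$b{\left(C{\left(-5,-3 \right)} \right)} \left(57 - 55\right) = 4 \left(57 - 55\right) = 4 \cdot 2 = 8$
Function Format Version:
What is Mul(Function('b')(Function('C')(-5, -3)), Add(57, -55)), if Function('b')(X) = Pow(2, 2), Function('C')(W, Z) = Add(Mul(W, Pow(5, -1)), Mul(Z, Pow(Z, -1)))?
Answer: 8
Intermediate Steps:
Function('C')(W, Z) = Add(1, Mul(Rational(1, 5), W)) (Function('C')(W, Z) = Add(Mul(W, Rational(1, 5)), 1) = Add(Mul(Rational(1, 5), W), 1) = Add(1, Mul(Rational(1, 5), W)))
Function('b')(X) = 4
Mul(Function('b')(Function('C')(-5, -3)), Add(57, -55)) = Mul(4, Add(57, -55)) = Mul(4, 2) = 8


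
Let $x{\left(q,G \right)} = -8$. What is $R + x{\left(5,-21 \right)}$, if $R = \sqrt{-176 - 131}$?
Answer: $-8 + i \sqrt{307} \approx -8.0 + 17.521 i$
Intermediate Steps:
$R = i \sqrt{307}$ ($R = \sqrt{-307} = i \sqrt{307} \approx 17.521 i$)
$R + x{\left(5,-21 \right)} = i \sqrt{307} - 8 = -8 + i \sqrt{307}$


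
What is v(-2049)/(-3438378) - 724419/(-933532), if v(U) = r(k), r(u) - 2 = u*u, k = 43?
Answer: 414849730775/534972648516 ≈ 0.77546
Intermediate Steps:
r(u) = 2 + u² (r(u) = 2 + u*u = 2 + u²)
v(U) = 1851 (v(U) = 2 + 43² = 2 + 1849 = 1851)
v(-2049)/(-3438378) - 724419/(-933532) = 1851/(-3438378) - 724419/(-933532) = 1851*(-1/3438378) - 724419*(-1/933532) = -617/1146126 + 724419/933532 = 414849730775/534972648516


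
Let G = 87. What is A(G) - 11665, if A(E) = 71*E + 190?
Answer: -5298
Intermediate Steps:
A(E) = 190 + 71*E
A(G) - 11665 = (190 + 71*87) - 11665 = (190 + 6177) - 11665 = 6367 - 11665 = -5298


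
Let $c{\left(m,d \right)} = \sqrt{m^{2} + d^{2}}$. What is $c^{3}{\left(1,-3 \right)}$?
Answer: $10 \sqrt{10} \approx 31.623$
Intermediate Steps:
$c{\left(m,d \right)} = \sqrt{d^{2} + m^{2}}$
$c^{3}{\left(1,-3 \right)} = \left(\sqrt{\left(-3\right)^{2} + 1^{2}}\right)^{3} = \left(\sqrt{9 + 1}\right)^{3} = \left(\sqrt{10}\right)^{3} = 10 \sqrt{10}$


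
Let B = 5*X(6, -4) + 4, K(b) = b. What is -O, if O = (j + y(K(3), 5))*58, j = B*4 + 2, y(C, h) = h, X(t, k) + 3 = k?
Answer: 6786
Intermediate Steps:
X(t, k) = -3 + k
B = -31 (B = 5*(-3 - 4) + 4 = 5*(-7) + 4 = -35 + 4 = -31)
j = -122 (j = -31*4 + 2 = -124 + 2 = -122)
O = -6786 (O = (-122 + 5)*58 = -117*58 = -6786)
-O = -1*(-6786) = 6786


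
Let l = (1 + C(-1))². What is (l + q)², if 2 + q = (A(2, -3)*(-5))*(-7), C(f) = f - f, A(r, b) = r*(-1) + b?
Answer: 30976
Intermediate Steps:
A(r, b) = b - r (A(r, b) = -r + b = b - r)
C(f) = 0
l = 1 (l = (1 + 0)² = 1² = 1)
q = -177 (q = -2 + ((-3 - 1*2)*(-5))*(-7) = -2 + ((-3 - 2)*(-5))*(-7) = -2 - 5*(-5)*(-7) = -2 + 25*(-7) = -2 - 175 = -177)
(l + q)² = (1 - 177)² = (-176)² = 30976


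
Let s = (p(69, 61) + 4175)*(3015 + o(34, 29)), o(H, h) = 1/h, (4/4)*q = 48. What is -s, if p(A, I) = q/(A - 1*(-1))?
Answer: -12778683964/1015 ≈ -1.2590e+7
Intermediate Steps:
q = 48
p(A, I) = 48/(1 + A) (p(A, I) = 48/(A - 1*(-1)) = 48/(A + 1) = 48/(1 + A))
s = 12778683964/1015 (s = (48/(1 + 69) + 4175)*(3015 + 1/29) = (48/70 + 4175)*(3015 + 1/29) = (48*(1/70) + 4175)*(87436/29) = (24/35 + 4175)*(87436/29) = (146149/35)*(87436/29) = 12778683964/1015 ≈ 1.2590e+7)
-s = -1*12778683964/1015 = -12778683964/1015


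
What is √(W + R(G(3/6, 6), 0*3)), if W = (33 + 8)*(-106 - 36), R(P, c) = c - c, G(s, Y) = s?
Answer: I*√5822 ≈ 76.302*I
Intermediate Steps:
R(P, c) = 0
W = -5822 (W = 41*(-142) = -5822)
√(W + R(G(3/6, 6), 0*3)) = √(-5822 + 0) = √(-5822) = I*√5822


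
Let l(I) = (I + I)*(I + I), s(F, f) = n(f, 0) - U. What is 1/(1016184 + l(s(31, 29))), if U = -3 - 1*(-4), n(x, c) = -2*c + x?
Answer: 1/1019320 ≈ 9.8105e-7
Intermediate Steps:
n(x, c) = x - 2*c
U = 1 (U = -3 + 4 = 1)
s(F, f) = -1 + f (s(F, f) = (f - 2*0) - 1*1 = (f + 0) - 1 = f - 1 = -1 + f)
l(I) = 4*I² (l(I) = (2*I)*(2*I) = 4*I²)
1/(1016184 + l(s(31, 29))) = 1/(1016184 + 4*(-1 + 29)²) = 1/(1016184 + 4*28²) = 1/(1016184 + 4*784) = 1/(1016184 + 3136) = 1/1019320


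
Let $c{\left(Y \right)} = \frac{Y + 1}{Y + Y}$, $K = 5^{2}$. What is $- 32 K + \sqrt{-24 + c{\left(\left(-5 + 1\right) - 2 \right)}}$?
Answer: $-800 + \frac{i \sqrt{849}}{6} \approx -800.0 + 4.8563 i$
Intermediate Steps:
$K = 25$
$c{\left(Y \right)} = \frac{1 + Y}{2 Y}$
$- 32 K + \sqrt{-24 + c{\left(\left(-5 + 1\right) - 2 \right)}} = \left(-32\right) 25 + \sqrt{-24 + \frac{1 + \left(\left(-5 + 1\right) - 2\right)}{2 \left(\left(-5 + 1\right) - 2\right)}} = -800 + \sqrt{-24 + \frac{1 - 6}{2 \left(-4 - 2\right)}} = -800 + \sqrt{-24 + \frac{1 - 6}{2 \left(-6\right)}} = -800 + \sqrt{-24 + \frac{1}{2} \left(- \frac{1}{6}\right) \left(-5\right)} = -800 + \sqrt{-24 + \frac{5}{12}} = -800 + \sqrt{- \frac{283}{12}} = -800 + \frac{i \sqrt{849}}{6}$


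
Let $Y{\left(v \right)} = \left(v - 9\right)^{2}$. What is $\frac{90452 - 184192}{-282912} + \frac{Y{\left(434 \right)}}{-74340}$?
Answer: $- \frac{26269255}{12518856} \approx -2.0984$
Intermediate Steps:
$Y{\left(v \right)} = \left(-9 + v\right)^{2}$
$\frac{90452 - 184192}{-282912} + \frac{Y{\left(434 \right)}}{-74340} = \frac{90452 - 184192}{-282912} + \frac{\left(-9 + 434\right)^{2}}{-74340} = \left(90452 - 184192\right) \left(- \frac{1}{282912}\right) + 425^{2} \left(- \frac{1}{74340}\right) = \left(-93740\right) \left(- \frac{1}{282912}\right) + 180625 \left(- \frac{1}{74340}\right) = \frac{23435}{70728} - \frac{36125}{14868} = - \frac{26269255}{12518856}$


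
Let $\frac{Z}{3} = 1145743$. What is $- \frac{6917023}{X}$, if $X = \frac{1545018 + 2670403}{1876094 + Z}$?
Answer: $- \frac{36752377397429}{4215421} \approx -8.7186 \cdot 10^{6}$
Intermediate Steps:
$Z = 3437229$ ($Z = 3 \cdot 1145743 = 3437229$)
$X = \frac{4215421}{5313323}$ ($X = \frac{1545018 + 2670403}{1876094 + 3437229} = \frac{4215421}{5313323} \approx 0.79337$)
$- \frac{6917023}{X} = - \frac{6917023}{\frac{4215421}{5313323}} = \left(-6917023\right) \frac{5313323}{4215421} = - \frac{36752377397429}{4215421}$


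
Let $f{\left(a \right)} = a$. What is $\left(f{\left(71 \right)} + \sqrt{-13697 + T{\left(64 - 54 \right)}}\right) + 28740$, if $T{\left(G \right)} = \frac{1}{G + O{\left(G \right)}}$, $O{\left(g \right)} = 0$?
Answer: $28811 + \frac{i \sqrt{1369690}}{10} \approx 28811.0 + 117.03 i$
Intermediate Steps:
$T{\left(G \right)} = \frac{1}{G}$ ($T{\left(G \right)} = \frac{1}{G + 0} = \frac{1}{G}$)
$\left(f{\left(71 \right)} + \sqrt{-13697 + T{\left(64 - 54 \right)}}\right) + 28740 = \left(71 + \sqrt{-13697 + \frac{1}{64 - 54}}\right) + 28740 = \left(71 + \sqrt{-13697 + \frac{1}{10}}\right) + 28740 = \left(71 + \sqrt{- \frac{136969}{10}}\right) + 28740 = \left(71 + \frac{i \sqrt{1369690}}{10}\right) + 28740 = 28811 + \frac{i \sqrt{1369690}}{10}$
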